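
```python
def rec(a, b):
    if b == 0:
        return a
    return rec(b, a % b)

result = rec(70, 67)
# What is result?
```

rec(70, 67) -> rec(67, 3) -> rec(3, 1) -> rec(1, 0) -> 1

Answer: 1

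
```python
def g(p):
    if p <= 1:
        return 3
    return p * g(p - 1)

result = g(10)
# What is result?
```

g(10) = 10 * 9 * 8 * 7 * 6 * 5 * 4 * 3 * 2 * 3 = 10886400

Answer: 10886400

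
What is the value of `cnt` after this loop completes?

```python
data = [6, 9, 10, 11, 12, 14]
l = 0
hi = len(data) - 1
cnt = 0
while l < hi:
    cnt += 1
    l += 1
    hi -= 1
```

Iterations until pointers meet (list length 6)
`cnt` takes the values: 0 → 1 → 2 → 3

Answer: 3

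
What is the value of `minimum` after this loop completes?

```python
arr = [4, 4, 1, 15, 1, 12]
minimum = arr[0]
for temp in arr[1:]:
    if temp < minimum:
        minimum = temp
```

Minimum of [4, 4, 1, 15, 1, 12]
`minimum` takes the values: 4 → 1

Answer: 1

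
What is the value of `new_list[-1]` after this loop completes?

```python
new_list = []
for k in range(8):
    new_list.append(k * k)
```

Last element of squares 0 to 7
`new_list` takes the values: [] → [0] → [0, 1] → [0, 1, 4] → [0, 1, 4, 9] → [0, 1, 4, 9, 16] → [0, 1, 4, 9, 16, 25] → [0, 1, 4, 9, 16, 25, 36] → [0, 1, 4, 9, 16, 25, 36, 49]
So `new_list[-1]` = 49

Answer: 49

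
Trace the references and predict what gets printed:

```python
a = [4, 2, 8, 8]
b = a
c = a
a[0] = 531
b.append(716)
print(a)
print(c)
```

Key concept: multiple aliases.
Step by step:
`a = [4, 2, 8, 8]` → a = [4, 2, 8, 8]
`b = a` → b = [4, 2, 8, 8] (same object as a)
`c = a` → c = [4, 2, 8, 8] (same object as a, b)
`a[0] = 531` → a = [531, 2, 8, 8] (same object as b, c); b = [531, 2, 8, 8] (same object as a, c); c = [531, 2, 8, 8] (same object as a, b)
`b.append(716)` → a = [531, 2, 8, 8, 716] (same object as b, c); b = [531, 2, 8, 8, 716] (same object as a, c); c = [531, 2, 8, 8, 716] (same object as a, b)
`print(a)` → prints [531, 2, 8, 8, 716]
`print(c)` → prints [531, 2, 8, 8, 716]

Answer:
[531, 2, 8, 8, 716]
[531, 2, 8, 8, 716]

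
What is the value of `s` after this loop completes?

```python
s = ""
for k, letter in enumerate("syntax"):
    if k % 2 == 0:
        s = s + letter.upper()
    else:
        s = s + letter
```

Uppercase even positions in 'syntax'
`s` takes the values: "" → "S" → "Sy" → "SyN" → "SyNt" → "SyNtA" → "SyNtAx"

Answer: "SyNtAx"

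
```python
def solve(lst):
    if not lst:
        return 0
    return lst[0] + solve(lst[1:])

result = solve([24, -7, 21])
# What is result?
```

24 + (-7) + 21 + 0 = 38

Answer: 38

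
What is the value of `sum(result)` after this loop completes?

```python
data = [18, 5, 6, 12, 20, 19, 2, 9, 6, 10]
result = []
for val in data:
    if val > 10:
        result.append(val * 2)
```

Sum of doubled values > 10
`result` takes the values: [] → [36] → [36, 24] → [36, 24, 40] → [36, 24, 40, 38]
So `sum(result)` = 138

Answer: 138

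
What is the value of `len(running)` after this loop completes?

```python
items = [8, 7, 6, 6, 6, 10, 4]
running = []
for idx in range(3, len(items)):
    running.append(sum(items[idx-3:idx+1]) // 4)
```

Number of 4-element averages
`running` takes the values: [] → [6] → [6, 6] → [6, 6, 7] → [6, 6, 7, 6]
So `len(running)` = 4

Answer: 4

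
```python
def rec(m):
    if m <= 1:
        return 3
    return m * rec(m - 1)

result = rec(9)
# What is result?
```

rec(9) = 9 * 8 * 7 * 6 * 5 * 4 * 3 * 2 * 3 = 1088640

Answer: 1088640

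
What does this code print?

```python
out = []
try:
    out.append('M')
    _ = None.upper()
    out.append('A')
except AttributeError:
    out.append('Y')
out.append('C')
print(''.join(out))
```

Execution trace: 'M' (try body) → 'Y' (except AttributeError) → 'C' (after the try/except). Output: MYC

Answer: MYC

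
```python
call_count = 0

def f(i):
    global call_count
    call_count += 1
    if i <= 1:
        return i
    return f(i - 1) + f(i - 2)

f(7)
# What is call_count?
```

Calls(i) = 1 + Calls(i-1) + Calls(i-2); Calls(0)=Calls(1)=1. For i=7 this gives 41.

Answer: 41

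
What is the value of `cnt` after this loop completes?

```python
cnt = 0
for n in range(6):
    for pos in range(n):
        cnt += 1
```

Triangle number: 0+1+2+...+5
`cnt` takes the values: 0 → 1 → 2 → 3 → 4 → 5 → 6 → 7 → 8 → 9 → 10 → 11 → 12 → 13 → 14 → 15

Answer: 15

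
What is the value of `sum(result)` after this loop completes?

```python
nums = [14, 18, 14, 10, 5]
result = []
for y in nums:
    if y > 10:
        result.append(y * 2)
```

Sum of doubled values > 10
`result` takes the values: [] → [28] → [28, 36] → [28, 36, 28]
So `sum(result)` = 92

Answer: 92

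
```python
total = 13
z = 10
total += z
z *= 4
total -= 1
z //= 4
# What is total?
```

Trace:
`total = 13` → total = 13
`z = 10` → z = 10
`total += z` → total = 23
`z *= 4` → z = 40
`total -= 1` → total = 22
`z //= 4` → z = 10
So total = 22

Answer: 22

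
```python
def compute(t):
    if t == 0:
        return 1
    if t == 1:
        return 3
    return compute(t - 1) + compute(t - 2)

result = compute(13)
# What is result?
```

Build up from base cases: compute(0)=1, compute(1)=3, compute(2)=4, compute(3)=7, compute(4)=11, compute(5)=18, compute(6)=29, ..., compute(13)=843

Answer: 843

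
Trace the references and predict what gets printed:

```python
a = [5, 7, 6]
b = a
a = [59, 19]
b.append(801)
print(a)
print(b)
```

Key concept: rebinding vs mutation: a is rebound to a new list, b still points at the original.
Step by step:
`a = [5, 7, 6]` → a = [5, 7, 6]
`b = a` → b = [5, 7, 6] (same object as a)
`a = [59, 19]` → a = [59, 19]
`b.append(801)` → b = [5, 7, 6, 801]
`print(a)` → prints [59, 19]
`print(b)` → prints [5, 7, 6, 801]

Answer:
[59, 19]
[5, 7, 6, 801]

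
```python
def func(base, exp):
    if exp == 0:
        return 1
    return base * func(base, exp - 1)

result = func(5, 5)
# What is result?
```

func(5, 5) = 5 * 5 * 5 * 5 * 5 = 3125

Answer: 3125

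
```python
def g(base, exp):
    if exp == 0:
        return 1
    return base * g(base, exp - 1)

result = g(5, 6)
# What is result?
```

g(5, 6) = 5 * 5 * 5 * 5 * 5 * 5 = 15625

Answer: 15625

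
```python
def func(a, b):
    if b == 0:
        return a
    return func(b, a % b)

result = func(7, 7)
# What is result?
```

func(7, 7) -> func(7, 0) -> 7

Answer: 7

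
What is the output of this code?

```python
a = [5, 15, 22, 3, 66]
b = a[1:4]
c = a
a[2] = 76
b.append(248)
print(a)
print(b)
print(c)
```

Key concept: slice vs alias.
Step by step:
`a = [5, 15, 22, 3, 66]` → a = [5, 15, 22, 3, 66]
`b = a[1:4]` → b = [15, 22, 3]
`c = a` → c = [5, 15, 22, 3, 66] (same object as a)
`a[2] = 76` → a = [5, 15, 76, 3, 66] (same object as c); c = [5, 15, 76, 3, 66] (same object as a)
`b.append(248)` → b = [15, 22, 3, 248]
`print(a)` → prints [5, 15, 76, 3, 66]
`print(b)` → prints [15, 22, 3, 248]
`print(c)` → prints [5, 15, 76, 3, 66]

Answer:
[5, 15, 76, 3, 66]
[15, 22, 3, 248]
[5, 15, 76, 3, 66]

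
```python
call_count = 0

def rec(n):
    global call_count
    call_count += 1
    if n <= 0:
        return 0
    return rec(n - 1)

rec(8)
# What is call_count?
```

Linear recursion stepping by 1: 9 calls from n=8 down to ≤0.

Answer: 9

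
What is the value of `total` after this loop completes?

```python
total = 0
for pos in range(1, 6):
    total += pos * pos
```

Sum of squares 1² to 5² = 55
`total` takes the values: 0 → 1 → 5 → 14 → 30 → 55

Answer: 55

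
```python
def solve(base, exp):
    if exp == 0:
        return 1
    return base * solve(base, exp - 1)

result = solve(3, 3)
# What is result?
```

solve(3, 3) = 3 * 3 * 3 = 27

Answer: 27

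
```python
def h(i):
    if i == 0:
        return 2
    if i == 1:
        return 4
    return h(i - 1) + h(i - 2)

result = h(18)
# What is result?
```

Build up from base cases: h(0)=2, h(1)=4, h(2)=6, h(3)=10, h(4)=16, h(5)=26, h(6)=42, ..., h(18)=13530

Answer: 13530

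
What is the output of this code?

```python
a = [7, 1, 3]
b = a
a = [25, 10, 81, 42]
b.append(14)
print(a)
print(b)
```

Key concept: rebinding vs mutation: a is rebound to a new list, b still points at the original.
Step by step:
`a = [7, 1, 3]` → a = [7, 1, 3]
`b = a` → b = [7, 1, 3] (same object as a)
`a = [25, 10, 81, 42]` → a = [25, 10, 81, 42]
`b.append(14)` → b = [7, 1, 3, 14]
`print(a)` → prints [25, 10, 81, 42]
`print(b)` → prints [7, 1, 3, 14]

Answer:
[25, 10, 81, 42]
[7, 1, 3, 14]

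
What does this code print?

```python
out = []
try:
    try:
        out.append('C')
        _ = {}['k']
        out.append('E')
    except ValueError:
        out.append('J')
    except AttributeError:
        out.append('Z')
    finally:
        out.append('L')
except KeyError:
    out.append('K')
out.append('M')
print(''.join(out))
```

Execution trace: 'C' (inner try body) → 'L' (inner finally) → 'K' (outer except KeyError) → 'M' (after the try/except). Output: CLKM

Answer: CLKM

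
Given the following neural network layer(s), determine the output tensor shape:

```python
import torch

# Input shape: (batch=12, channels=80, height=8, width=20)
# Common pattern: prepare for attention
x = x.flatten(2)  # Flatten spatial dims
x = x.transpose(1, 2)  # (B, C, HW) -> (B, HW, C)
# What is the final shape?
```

Input: (12, 80, 8, 20) -> after flatten(2): (12, 80, 160) -> Output: (12, 160, 80)

Answer: (12, 160, 80)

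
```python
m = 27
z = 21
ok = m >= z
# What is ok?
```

Trace:
`m = 27` → m = 27
`z = 21` → z = 21
`ok = m >= z` → ok = True
So ok = True

Answer: True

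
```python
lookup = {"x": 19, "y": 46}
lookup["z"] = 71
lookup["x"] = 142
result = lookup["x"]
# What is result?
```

Trace:
`lookup = {"x": 19, "y": 46}` → lookup = {'x': 19, 'y': 46}
`lookup["z"] = 71` → lookup = {'x': 19, 'y': 46, 'z': 71}
`lookup["x"] = 142` → lookup = {'x': 142, 'y': 46, 'z': 71}
`result = lookup["x"]` → result = 142
So result = 142

Answer: 142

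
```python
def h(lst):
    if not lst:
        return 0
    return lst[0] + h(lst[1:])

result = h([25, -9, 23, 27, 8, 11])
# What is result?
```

25 + (-9) + 23 + 27 + 8 + 11 + 0 = 85

Answer: 85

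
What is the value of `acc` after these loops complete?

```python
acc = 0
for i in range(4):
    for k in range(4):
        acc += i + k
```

Sum of all i+k for i,k in 4x4
`acc` takes the values: 0 → 1 → 3 → 6 → 7 → 9 → 12 → 16 → 18 → 21 → 25 → 30 → 33 → 37 → 42 → 48

Answer: 48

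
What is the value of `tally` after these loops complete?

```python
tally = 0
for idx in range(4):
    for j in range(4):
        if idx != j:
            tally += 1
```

4² - 4 (exclude diagonal)
`tally` takes the values: 0 → 1 → 2 → 3 → 4 → 5 → 6 → 7 → 8 → 9 → 10 → 11 → 12

Answer: 12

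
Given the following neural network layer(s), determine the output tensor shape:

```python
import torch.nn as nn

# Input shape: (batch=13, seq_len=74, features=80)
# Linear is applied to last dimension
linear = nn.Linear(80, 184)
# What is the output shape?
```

Input: (13, 74, 80) -> Output: (13, 74, 184)

Answer: (13, 74, 184)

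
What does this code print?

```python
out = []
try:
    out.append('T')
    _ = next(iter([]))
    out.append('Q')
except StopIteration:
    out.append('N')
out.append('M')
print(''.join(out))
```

Execution trace: 'T' (try body) → 'N' (except StopIteration) → 'M' (after the try/except). Output: TNM

Answer: TNM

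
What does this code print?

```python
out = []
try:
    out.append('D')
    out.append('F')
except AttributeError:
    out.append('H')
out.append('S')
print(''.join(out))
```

Execution trace: 'D' (try body) → 'F' (try body, no exception) → 'S' (after the try/except). Output: DFS

Answer: DFS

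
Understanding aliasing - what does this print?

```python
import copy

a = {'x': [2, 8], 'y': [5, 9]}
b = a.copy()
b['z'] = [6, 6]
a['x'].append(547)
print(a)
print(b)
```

Key concept: shallow copy of dict with mutable values.
Step by step:
`a = {'x': [2, 8], 'y': [5, 9]}` → a = {'x': [2, 8], 'y': [5, 9]}
`b = a.copy()` → b = {'x': [2, 8], 'y': [5, 9]}
`b['z'] = [6, 6]` → b = {'x': [2, 8], 'y': [5, 9], 'z': [6, 6]}
`a['x'].append(547)` → a = {'x': [2, 8, 547], 'y': [5, 9]}; b = {'x': [2, 8, 547], 'y': [5, 9], 'z': [6, 6]}
`print(a)` → prints {'x': [2, 8, 547], 'y': [5, 9]}
`print(b)` → prints {'x': [2, 8, 547], 'y': [5, 9], 'z': [6, 6]}

Answer:
{'x': [2, 8, 547], 'y': [5, 9]}
{'x': [2, 8, 547], 'y': [5, 9], 'z': [6, 6]}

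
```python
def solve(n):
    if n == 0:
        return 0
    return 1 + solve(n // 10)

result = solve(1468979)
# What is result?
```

Count of digits of 1468979: 7

Answer: 7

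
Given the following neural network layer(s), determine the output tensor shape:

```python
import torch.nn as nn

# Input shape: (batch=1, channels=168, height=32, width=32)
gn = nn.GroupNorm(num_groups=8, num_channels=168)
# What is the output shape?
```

Input: (1, 168, 32, 32) -> Output: (1, 168, 32, 32)

Answer: (1, 168, 32, 32)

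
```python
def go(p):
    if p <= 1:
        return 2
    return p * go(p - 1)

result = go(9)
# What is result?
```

go(9) = 9 * 8 * 7 * 6 * 5 * 4 * 3 * 2 * 2 = 725760

Answer: 725760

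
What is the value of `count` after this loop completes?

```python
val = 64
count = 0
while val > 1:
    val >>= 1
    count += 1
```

Count right shifts until 1
`count` takes the values: 0 → 1 → 2 → 3 → 4 → 5 → 6

Answer: 6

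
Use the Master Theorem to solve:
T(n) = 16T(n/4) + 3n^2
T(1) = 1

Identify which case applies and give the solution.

a=16, b=4, f(n)=3n^2. log_4(16) = 2. Since c=2 = 2, Case 2 applies: T(n) = Θ(n^log_b(a) · log n) = O(n^2 log n).

Answer: O(n^2 log n) - Case 2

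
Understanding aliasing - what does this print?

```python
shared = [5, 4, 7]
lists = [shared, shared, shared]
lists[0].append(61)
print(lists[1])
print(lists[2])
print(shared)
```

Key concept: list of same reference.
Step by step:
`shared = [5, 4, 7]` → shared = [5, 4, 7]
`lists = [shared, shared, shared]` → lists = [[5, 4, 7], [5, 4, 7], [5, 4, 7]]
`lists[0].append(61)` → shared = [5, 4, 7, 61]; lists = [[5, 4, 7, 61], [5, 4, 7, 61], [5, 4, 7, 61]]
`print(lists[1])` → prints [5, 4, 7, 61]
`print(lists[2])` → prints [5, 4, 7, 61]
`print(shared)` → prints [5, 4, 7, 61]

Answer:
[5, 4, 7, 61]
[5, 4, 7, 61]
[5, 4, 7, 61]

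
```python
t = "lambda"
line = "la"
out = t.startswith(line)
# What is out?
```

Trace:
`t = "lambda"` → t = 'lambda'
`line = "la"` → line = 'la'
`out = t.startswith(line)` → out = True
So out = True

Answer: True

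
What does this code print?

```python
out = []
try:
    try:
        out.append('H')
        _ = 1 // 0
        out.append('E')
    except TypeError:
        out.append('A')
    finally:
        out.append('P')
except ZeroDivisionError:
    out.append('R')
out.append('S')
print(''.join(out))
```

Execution trace: 'H' (try body) → 'P' (finally) → 'R' (outer except ZeroDivisionError) → 'S' (after the try/except). Output: HPRS

Answer: HPRS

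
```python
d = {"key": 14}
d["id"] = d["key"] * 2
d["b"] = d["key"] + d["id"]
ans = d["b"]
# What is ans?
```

Trace:
`d = {"key": 14}` → d = {'key': 14}
`d["id"] = d["key"] * 2` → d = {'key': 14, 'id': 28}
`d["b"] = d["key"] + d["id"]` → d = {'key': 14, 'id': 28, 'b': 42}
`ans = d["b"]` → ans = 42
So ans = 42

Answer: 42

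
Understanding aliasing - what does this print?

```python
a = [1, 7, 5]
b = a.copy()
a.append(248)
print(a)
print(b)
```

Key concept: list.copy() creates independent copy.
Step by step:
`a = [1, 7, 5]` → a = [1, 7, 5]
`b = a.copy()` → b = [1, 7, 5]
`a.append(248)` → a = [1, 7, 5, 248]
`print(a)` → prints [1, 7, 5, 248]
`print(b)` → prints [1, 7, 5]

Answer:
[1, 7, 5, 248]
[1, 7, 5]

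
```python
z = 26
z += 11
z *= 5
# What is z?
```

Trace:
`z = 26` → z = 26
`z += 11` → z = 37
`z *= 5` → z = 185
So z = 185

Answer: 185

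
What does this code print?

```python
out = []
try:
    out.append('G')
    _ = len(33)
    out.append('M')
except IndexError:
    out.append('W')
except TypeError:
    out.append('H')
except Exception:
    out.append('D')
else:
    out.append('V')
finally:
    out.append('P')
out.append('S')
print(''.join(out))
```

Execution trace: 'G' (try body) → 'H' (except TypeError) → 'P' (finally) → 'S' (after the try/except). Output: GHPS

Answer: GHPS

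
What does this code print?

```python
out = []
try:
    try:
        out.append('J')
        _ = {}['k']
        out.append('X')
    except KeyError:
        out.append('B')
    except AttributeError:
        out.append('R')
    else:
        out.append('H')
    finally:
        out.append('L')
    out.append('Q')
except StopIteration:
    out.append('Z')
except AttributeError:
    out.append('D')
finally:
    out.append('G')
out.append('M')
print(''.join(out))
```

Execution trace: 'J' (inner try body) → 'B' (inner except KeyError) → 'L' (inner finally) → 'Q' (try body, no exception) → 'G' (finally) → 'M' (after the try/except). Output: JBLQGM

Answer: JBLQGM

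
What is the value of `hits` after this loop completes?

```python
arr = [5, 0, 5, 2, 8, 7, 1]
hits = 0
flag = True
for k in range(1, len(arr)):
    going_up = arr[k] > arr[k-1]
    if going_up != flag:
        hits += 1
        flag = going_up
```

Count direction changes in [5, 0, 5, 2, 8, 7, 1]
`hits` takes the values: 0 → 1 → 2 → 3 → 4 → 5

Answer: 5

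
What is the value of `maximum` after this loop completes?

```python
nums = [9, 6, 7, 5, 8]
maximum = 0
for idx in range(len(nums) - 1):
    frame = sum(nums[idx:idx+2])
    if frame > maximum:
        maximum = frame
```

Max sum of 2-element window in [9, 6, 7, 5, 8]
`maximum` takes the values: 0 → 15

Answer: 15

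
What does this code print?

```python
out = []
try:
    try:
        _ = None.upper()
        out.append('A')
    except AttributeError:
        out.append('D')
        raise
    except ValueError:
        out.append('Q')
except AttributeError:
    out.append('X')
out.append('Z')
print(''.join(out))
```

Execution trace: 'D' (inner except AttributeError) → 'X' (outer except AttributeError) → 'Z' (after the try/except). Output: DXZ

Answer: DXZ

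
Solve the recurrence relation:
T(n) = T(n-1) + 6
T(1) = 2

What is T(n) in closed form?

Unrolling: T(n) = T(1) + 6·(n-1) = 2 + 6(n-1) = 6n - 4.

Answer: T(n) = 6n - 4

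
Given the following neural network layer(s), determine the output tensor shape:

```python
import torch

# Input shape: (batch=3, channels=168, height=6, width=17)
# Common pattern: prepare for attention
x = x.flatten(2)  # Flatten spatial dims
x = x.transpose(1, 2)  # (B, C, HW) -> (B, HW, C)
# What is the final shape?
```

Input: (3, 168, 6, 17) -> after flatten(2): (3, 168, 102) -> Output: (3, 102, 168)

Answer: (3, 102, 168)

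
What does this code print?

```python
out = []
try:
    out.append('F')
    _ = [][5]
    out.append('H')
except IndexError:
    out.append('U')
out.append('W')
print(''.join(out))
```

Execution trace: 'F' (try body) → 'U' (except IndexError) → 'W' (after the try/except). Output: FUW

Answer: FUW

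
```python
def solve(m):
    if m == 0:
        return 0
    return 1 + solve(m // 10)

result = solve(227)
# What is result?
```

Count of digits of 227: 3

Answer: 3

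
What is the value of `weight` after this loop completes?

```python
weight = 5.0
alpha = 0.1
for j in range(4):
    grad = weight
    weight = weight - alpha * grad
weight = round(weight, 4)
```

Gradient descent: w = 5.0 * (1 - 0.1)^4
`weight` takes the values: 5.0 → 4.5 → 4.05 → 3.645 → 3.2805

Answer: 3.2805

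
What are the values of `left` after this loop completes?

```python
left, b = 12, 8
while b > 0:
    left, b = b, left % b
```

GCD of 12 and 8
`left` takes the values: 12 → 8 → 4

Answer: 4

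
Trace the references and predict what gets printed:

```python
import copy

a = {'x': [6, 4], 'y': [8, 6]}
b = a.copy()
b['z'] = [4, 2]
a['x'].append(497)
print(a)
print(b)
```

Key concept: shallow copy of dict with mutable values.
Step by step:
`a = {'x': [6, 4], 'y': [8, 6]}` → a = {'x': [6, 4], 'y': [8, 6]}
`b = a.copy()` → b = {'x': [6, 4], 'y': [8, 6]}
`b['z'] = [4, 2]` → b = {'x': [6, 4], 'y': [8, 6], 'z': [4, 2]}
`a['x'].append(497)` → a = {'x': [6, 4, 497], 'y': [8, 6]}; b = {'x': [6, 4, 497], 'y': [8, 6], 'z': [4, 2]}
`print(a)` → prints {'x': [6, 4, 497], 'y': [8, 6]}
`print(b)` → prints {'x': [6, 4, 497], 'y': [8, 6], 'z': [4, 2]}

Answer:
{'x': [6, 4, 497], 'y': [8, 6]}
{'x': [6, 4, 497], 'y': [8, 6], 'z': [4, 2]}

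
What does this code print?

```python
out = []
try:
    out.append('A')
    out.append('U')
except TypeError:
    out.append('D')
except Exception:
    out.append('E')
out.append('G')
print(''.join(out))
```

Execution trace: 'A' (try body) → 'U' (try body, no exception) → 'G' (after the try/except). Output: AUG

Answer: AUG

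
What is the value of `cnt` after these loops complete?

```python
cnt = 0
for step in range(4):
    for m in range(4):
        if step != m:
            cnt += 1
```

4² - 4 (exclude diagonal)
`cnt` takes the values: 0 → 1 → 2 → 3 → 4 → 5 → 6 → 7 → 8 → 9 → 10 → 11 → 12

Answer: 12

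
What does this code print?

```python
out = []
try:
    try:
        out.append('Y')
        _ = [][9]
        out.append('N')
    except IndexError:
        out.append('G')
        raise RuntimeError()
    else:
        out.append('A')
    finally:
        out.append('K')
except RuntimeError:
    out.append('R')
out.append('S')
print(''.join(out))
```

Execution trace: 'Y' (inner try body) → 'G' (inner except IndexError) → 'K' (inner finally) → 'R' (outer except RuntimeError) → 'S' (after the try/except). Output: YGKRS

Answer: YGKRS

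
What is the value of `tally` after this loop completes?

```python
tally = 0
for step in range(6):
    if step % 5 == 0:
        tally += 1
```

Count numbers divisible by 5 in range(6)
`tally` takes the values: 0 → 1 → 2

Answer: 2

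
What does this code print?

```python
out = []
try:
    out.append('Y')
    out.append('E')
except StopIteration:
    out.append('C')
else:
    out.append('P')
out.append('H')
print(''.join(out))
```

Execution trace: 'Y' (try body) → 'E' (try body, no exception) → 'P' (else) → 'H' (after the try/except). Output: YEPH

Answer: YEPH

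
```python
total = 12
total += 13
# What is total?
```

Trace:
`total = 12` → total = 12
`total += 13` → total = 25
So total = 25

Answer: 25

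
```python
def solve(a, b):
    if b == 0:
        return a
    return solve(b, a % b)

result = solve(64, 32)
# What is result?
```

solve(64, 32) -> solve(32, 0) -> 32

Answer: 32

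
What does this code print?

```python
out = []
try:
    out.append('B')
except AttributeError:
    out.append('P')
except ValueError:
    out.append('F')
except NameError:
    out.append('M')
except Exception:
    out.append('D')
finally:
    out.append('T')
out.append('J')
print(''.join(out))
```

Execution trace: 'B' (try body, no exception) → 'T' (finally) → 'J' (after the try/except). Output: BTJ

Answer: BTJ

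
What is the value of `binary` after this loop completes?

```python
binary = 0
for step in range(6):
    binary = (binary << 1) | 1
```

Build 6 consecutive 1-bits: 0b111111
`binary` takes the values: 0 → 1 → 3 → 7 → 15 → 31 → 63

Answer: 63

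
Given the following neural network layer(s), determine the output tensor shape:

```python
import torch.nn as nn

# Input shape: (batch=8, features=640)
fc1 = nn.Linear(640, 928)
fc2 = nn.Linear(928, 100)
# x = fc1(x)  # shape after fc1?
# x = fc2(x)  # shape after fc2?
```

Input: (8, 640) -> after fc1: (8, 928) -> Output: (8, 100)

Answer: (8, 100)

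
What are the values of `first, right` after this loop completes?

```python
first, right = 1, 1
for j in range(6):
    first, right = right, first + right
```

Fibonacci: after 6 iterations
`first, right` takes the values: (1, 1) → (1, 2) → (2, 3) → (3, 5) → (5, 8) → (8, 13) → (13, 21)

Answer: 13, 21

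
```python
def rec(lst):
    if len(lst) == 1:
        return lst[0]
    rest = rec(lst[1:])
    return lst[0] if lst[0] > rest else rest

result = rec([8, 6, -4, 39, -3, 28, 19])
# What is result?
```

Recursive max over [8, 6, -4, 39, -3, 28, 19] = 39

Answer: 39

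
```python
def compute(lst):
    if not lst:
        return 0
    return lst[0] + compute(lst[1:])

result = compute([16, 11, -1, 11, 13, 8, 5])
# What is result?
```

16 + 11 + (-1) + 11 + 13 + 8 + 5 + 0 = 63

Answer: 63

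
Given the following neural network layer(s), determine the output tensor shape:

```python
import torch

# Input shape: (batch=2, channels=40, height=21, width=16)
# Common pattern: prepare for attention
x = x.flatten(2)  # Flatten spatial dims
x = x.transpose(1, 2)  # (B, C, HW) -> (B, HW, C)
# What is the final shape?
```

Input: (2, 40, 21, 16) -> after flatten(2): (2, 40, 336) -> Output: (2, 336, 40)

Answer: (2, 336, 40)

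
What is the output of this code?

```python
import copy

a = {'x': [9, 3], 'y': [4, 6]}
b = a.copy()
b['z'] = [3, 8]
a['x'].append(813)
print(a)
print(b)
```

Key concept: shallow copy of dict with mutable values.
Step by step:
`a = {'x': [9, 3], 'y': [4, 6]}` → a = {'x': [9, 3], 'y': [4, 6]}
`b = a.copy()` → b = {'x': [9, 3], 'y': [4, 6]}
`b['z'] = [3, 8]` → b = {'x': [9, 3], 'y': [4, 6], 'z': [3, 8]}
`a['x'].append(813)` → a = {'x': [9, 3, 813], 'y': [4, 6]}; b = {'x': [9, 3, 813], 'y': [4, 6], 'z': [3, 8]}
`print(a)` → prints {'x': [9, 3, 813], 'y': [4, 6]}
`print(b)` → prints {'x': [9, 3, 813], 'y': [4, 6], 'z': [3, 8]}

Answer:
{'x': [9, 3, 813], 'y': [4, 6]}
{'x': [9, 3, 813], 'y': [4, 6], 'z': [3, 8]}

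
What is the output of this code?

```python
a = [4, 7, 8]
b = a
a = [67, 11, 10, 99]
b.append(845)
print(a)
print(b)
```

Key concept: rebinding vs mutation: a is rebound to a new list, b still points at the original.
Step by step:
`a = [4, 7, 8]` → a = [4, 7, 8]
`b = a` → b = [4, 7, 8] (same object as a)
`a = [67, 11, 10, 99]` → a = [67, 11, 10, 99]
`b.append(845)` → b = [4, 7, 8, 845]
`print(a)` → prints [67, 11, 10, 99]
`print(b)` → prints [4, 7, 8, 845]

Answer:
[67, 11, 10, 99]
[4, 7, 8, 845]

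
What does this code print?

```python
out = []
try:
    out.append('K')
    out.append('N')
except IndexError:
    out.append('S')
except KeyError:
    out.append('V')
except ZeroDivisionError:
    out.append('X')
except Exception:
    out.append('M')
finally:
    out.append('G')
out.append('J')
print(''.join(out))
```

Execution trace: 'K' (try body) → 'N' (try body, no exception) → 'G' (finally) → 'J' (after the try/except). Output: KNGJ

Answer: KNGJ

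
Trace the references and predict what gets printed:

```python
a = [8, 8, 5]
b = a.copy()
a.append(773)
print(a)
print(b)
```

Key concept: list.copy() creates independent copy.
Step by step:
`a = [8, 8, 5]` → a = [8, 8, 5]
`b = a.copy()` → b = [8, 8, 5]
`a.append(773)` → a = [8, 8, 5, 773]
`print(a)` → prints [8, 8, 5, 773]
`print(b)` → prints [8, 8, 5]

Answer:
[8, 8, 5, 773]
[8, 8, 5]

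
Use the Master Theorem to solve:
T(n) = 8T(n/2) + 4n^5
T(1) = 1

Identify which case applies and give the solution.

a=8, b=2, f(n)=4n^5. log_2(8) = 3. Since c=5 > 3 and the regularity condition holds (8(n/2)^5 = (8/2^5)n^5 with 8/2^5 < 1), Case 3 applies: T(n) = Θ(f(n)) = O(n^5).

Answer: O(n^5) - Case 3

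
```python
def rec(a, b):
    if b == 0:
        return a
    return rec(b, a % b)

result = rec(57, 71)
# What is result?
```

rec(57, 71) -> rec(71, 57) -> rec(57, 14) -> rec(14, 1) -> rec(1, 0) -> 1

Answer: 1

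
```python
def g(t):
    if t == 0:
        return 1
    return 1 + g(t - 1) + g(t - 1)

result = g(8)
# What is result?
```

g(t) = 1 + 2·g(t-1), g(0)=1. Closed form: (1+1)·2^8 - 1 = 511.

Answer: 511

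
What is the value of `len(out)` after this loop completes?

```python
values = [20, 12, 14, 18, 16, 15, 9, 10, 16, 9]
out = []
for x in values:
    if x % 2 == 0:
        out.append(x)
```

Count even numbers in [20, 12, 14, 18, 16, 15, 9, 10, 16, 9]
`out` takes the values: [] → [20] → [20, 12] → [20, 12, 14] → [20, 12, 14, 18] → [20, 12, 14, 18, 16] → [20, 12, 14, 18, 16, 10] → [20, 12, 14, 18, 16, 10, 16]
So `len(out)` = 7

Answer: 7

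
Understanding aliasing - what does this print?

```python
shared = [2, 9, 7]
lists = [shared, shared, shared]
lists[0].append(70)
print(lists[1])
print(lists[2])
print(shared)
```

Key concept: list of same reference.
Step by step:
`shared = [2, 9, 7]` → shared = [2, 9, 7]
`lists = [shared, shared, shared]` → lists = [[2, 9, 7], [2, 9, 7], [2, 9, 7]]
`lists[0].append(70)` → shared = [2, 9, 7, 70]; lists = [[2, 9, 7, 70], [2, 9, 7, 70], [2, 9, 7, 70]]
`print(lists[1])` → prints [2, 9, 7, 70]
`print(lists[2])` → prints [2, 9, 7, 70]
`print(shared)` → prints [2, 9, 7, 70]

Answer:
[2, 9, 7, 70]
[2, 9, 7, 70]
[2, 9, 7, 70]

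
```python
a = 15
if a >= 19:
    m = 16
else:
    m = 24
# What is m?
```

Trace:
`a = 15` → a = 15
`if a >= 19: ...` → a >= 19 is False, take else branch → m = 24
So m = 24

Answer: 24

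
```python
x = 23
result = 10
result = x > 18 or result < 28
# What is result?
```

Trace:
`x = 23` → x = 23
`result = 10` → result = 10
`result = x > 18 or result < 28` → result = True
So result = True

Answer: True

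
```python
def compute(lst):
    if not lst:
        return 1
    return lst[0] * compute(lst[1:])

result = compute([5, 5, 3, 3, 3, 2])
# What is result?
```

Product over [5, 5, 3, 3, 3, 2] = 5 * 5 * 3 * 3 * 3 * 2 = 1350

Answer: 1350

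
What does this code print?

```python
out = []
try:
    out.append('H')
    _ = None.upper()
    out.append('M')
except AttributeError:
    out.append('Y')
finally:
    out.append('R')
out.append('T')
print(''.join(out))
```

Execution trace: 'H' (try body) → 'Y' (except AttributeError) → 'R' (finally) → 'T' (after the try/except). Output: HYRT

Answer: HYRT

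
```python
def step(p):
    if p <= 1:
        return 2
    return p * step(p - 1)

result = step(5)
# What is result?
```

step(5) = 5 * 4 * 3 * 2 * 2 = 240

Answer: 240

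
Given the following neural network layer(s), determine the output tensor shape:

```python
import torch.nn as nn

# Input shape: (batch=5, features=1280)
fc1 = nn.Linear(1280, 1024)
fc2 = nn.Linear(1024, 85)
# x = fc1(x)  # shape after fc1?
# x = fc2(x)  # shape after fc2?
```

Input: (5, 1280) -> after fc1: (5, 1024) -> Output: (5, 85)

Answer: (5, 85)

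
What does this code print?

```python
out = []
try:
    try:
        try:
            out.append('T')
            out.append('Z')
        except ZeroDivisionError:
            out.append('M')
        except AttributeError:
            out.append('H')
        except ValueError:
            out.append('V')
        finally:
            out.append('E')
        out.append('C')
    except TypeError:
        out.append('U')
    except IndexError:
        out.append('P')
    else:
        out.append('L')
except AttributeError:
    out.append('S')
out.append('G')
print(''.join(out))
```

Execution trace: 'T' (inner try body) → 'Z' (inner try body, no exception) → 'E' (inner finally) → 'C' (try body, no exception) → 'L' (else) → 'G' (after the try/except). Output: TZECLG

Answer: TZECLG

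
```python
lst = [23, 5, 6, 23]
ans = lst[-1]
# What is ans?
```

Trace:
`lst = [23, 5, 6, 23]` → lst = [23, 5, 6, 23]
`ans = lst[-1]` → ans = 23
So ans = 23

Answer: 23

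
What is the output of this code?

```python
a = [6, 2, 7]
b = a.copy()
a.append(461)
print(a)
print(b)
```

Key concept: list.copy() creates independent copy.
Step by step:
`a = [6, 2, 7]` → a = [6, 2, 7]
`b = a.copy()` → b = [6, 2, 7]
`a.append(461)` → a = [6, 2, 7, 461]
`print(a)` → prints [6, 2, 7, 461]
`print(b)` → prints [6, 2, 7]

Answer:
[6, 2, 7, 461]
[6, 2, 7]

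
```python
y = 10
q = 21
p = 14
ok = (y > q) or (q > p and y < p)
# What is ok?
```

Trace:
`y = 10` → y = 10
`q = 21` → q = 21
`p = 14` → p = 14
`ok = (y > q) or (q > p and y < p)` → ok = True
So ok = True

Answer: True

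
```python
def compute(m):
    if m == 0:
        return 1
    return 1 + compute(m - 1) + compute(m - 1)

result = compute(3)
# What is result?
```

compute(m) = 1 + 2·compute(m-1), compute(0)=1. Closed form: (1+1)·2^3 - 1 = 15.

Answer: 15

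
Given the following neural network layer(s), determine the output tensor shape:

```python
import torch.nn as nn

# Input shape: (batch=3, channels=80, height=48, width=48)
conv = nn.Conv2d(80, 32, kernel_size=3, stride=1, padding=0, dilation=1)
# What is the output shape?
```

Input: (3, 80, 48, 48) -> Output: (3, 32, 46, 46)

Answer: (3, 32, 46, 46)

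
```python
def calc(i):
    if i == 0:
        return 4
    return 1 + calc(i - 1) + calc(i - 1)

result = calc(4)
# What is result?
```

calc(i) = 1 + 2·calc(i-1), calc(0)=4. Closed form: (4+1)·2^4 - 1 = 79.

Answer: 79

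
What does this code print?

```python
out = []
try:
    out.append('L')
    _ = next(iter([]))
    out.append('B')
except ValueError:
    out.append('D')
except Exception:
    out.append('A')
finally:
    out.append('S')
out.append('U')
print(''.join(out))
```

Execution trace: 'L' (try body) → 'A' (except Exception) → 'S' (finally) → 'U' (after the try/except). Output: LASU

Answer: LASU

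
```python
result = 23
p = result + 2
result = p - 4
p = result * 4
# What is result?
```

Trace:
`result = 23` → result = 23
`p = result + 2` → p = 25
`result = p - 4` → result = 21
`p = result * 4` → p = 84
So result = 21

Answer: 21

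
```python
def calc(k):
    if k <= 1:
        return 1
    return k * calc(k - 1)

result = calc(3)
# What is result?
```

calc(3) = 3 * 2 * 1 = 6

Answer: 6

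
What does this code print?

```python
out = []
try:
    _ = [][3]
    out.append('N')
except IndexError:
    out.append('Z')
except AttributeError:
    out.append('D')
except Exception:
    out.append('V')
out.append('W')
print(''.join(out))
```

Execution trace: 'Z' (except IndexError) → 'W' (after the try/except). Output: ZW

Answer: ZW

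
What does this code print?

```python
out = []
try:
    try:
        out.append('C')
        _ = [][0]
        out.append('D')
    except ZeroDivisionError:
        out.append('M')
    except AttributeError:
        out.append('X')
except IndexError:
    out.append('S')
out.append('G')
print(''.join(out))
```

Execution trace: 'C' (try body) → 'S' (outer except IndexError) → 'G' (after the try/except). Output: CSG

Answer: CSG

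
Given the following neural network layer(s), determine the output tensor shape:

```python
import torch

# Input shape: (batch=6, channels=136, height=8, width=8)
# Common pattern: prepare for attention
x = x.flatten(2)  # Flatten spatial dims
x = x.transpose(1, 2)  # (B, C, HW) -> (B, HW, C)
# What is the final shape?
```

Input: (6, 136, 8, 8) -> after flatten(2): (6, 136, 64) -> Output: (6, 64, 136)

Answer: (6, 64, 136)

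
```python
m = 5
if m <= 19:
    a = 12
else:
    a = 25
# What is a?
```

Trace:
`m = 5` → m = 5
`if m <= 19: ...` → m <= 19 is True → a = 12
So a = 12

Answer: 12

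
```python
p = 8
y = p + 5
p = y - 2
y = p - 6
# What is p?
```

Trace:
`p = 8` → p = 8
`y = p + 5` → y = 13
`p = y - 2` → p = 11
`y = p - 6` → y = 5
So p = 11

Answer: 11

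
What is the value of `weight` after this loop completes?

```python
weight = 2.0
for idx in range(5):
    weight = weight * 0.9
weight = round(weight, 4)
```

Exponential decay: 2.0 * 0.9^5
`weight` takes the values: 2.0 → 1.8 → 1.62 → 1.458 → 1.3122 → 1.18098 → 1.181

Answer: 1.181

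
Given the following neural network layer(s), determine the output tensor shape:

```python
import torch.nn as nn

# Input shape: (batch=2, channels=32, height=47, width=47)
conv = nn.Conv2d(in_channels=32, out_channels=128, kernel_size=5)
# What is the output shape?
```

Input: (2, 32, 47, 47) -> Output: (2, 128, 43, 43)

Answer: (2, 128, 43, 43)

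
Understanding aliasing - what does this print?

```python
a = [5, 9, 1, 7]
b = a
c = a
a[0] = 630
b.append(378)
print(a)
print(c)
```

Key concept: multiple aliases.
Step by step:
`a = [5, 9, 1, 7]` → a = [5, 9, 1, 7]
`b = a` → b = [5, 9, 1, 7] (same object as a)
`c = a` → c = [5, 9, 1, 7] (same object as a, b)
`a[0] = 630` → a = [630, 9, 1, 7] (same object as b, c); b = [630, 9, 1, 7] (same object as a, c); c = [630, 9, 1, 7] (same object as a, b)
`b.append(378)` → a = [630, 9, 1, 7, 378] (same object as b, c); b = [630, 9, 1, 7, 378] (same object as a, c); c = [630, 9, 1, 7, 378] (same object as a, b)
`print(a)` → prints [630, 9, 1, 7, 378]
`print(c)` → prints [630, 9, 1, 7, 378]

Answer:
[630, 9, 1, 7, 378]
[630, 9, 1, 7, 378]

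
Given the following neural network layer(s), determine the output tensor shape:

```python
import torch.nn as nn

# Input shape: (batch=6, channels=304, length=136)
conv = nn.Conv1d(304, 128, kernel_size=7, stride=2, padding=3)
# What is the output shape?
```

Input: (6, 304, 136) -> Output: (6, 128, 68)

Answer: (6, 128, 68)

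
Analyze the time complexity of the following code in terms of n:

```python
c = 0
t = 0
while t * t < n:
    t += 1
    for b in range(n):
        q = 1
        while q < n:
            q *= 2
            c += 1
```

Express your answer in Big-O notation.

Each loop level contributes: √n × n × log n. Multiplying the contributions gives O(n√n log n).

Answer: O(n√n log n)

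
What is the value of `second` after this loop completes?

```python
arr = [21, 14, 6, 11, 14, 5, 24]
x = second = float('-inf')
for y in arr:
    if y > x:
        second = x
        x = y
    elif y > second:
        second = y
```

Second largest (with repeats) in [21, 14, 6, 11, 14, 5, 24]
`second` takes the values: -inf → 14 → 21

Answer: 21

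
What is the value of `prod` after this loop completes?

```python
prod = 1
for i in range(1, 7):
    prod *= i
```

6! = 720
`prod` takes the values: 1 → 2 → 6 → 24 → 120 → 720

Answer: 720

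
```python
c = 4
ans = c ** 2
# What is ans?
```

Trace:
`c = 4` → c = 4
`ans = c ** 2` → ans = 16
So ans = 16

Answer: 16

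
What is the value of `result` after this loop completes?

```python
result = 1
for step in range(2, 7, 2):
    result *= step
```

Product of even numbers 2 to 6
`result` takes the values: 1 → 2 → 8 → 48

Answer: 48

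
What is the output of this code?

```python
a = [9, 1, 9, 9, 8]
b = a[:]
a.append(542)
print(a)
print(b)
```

Key concept: slice [:] creates copy.
Step by step:
`a = [9, 1, 9, 9, 8]` → a = [9, 1, 9, 9, 8]
`b = a[:]` → b = [9, 1, 9, 9, 8]
`a.append(542)` → a = [9, 1, 9, 9, 8, 542]
`print(a)` → prints [9, 1, 9, 9, 8, 542]
`print(b)` → prints [9, 1, 9, 9, 8]

Answer:
[9, 1, 9, 9, 8, 542]
[9, 1, 9, 9, 8]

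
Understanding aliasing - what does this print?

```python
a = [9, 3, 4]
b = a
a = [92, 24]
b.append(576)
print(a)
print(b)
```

Key concept: rebinding vs mutation: a is rebound to a new list, b still points at the original.
Step by step:
`a = [9, 3, 4]` → a = [9, 3, 4]
`b = a` → b = [9, 3, 4] (same object as a)
`a = [92, 24]` → a = [92, 24]
`b.append(576)` → b = [9, 3, 4, 576]
`print(a)` → prints [92, 24]
`print(b)` → prints [9, 3, 4, 576]

Answer:
[92, 24]
[9, 3, 4, 576]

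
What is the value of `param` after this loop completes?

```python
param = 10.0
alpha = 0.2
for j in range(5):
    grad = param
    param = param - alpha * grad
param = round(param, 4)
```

Gradient descent: w = 10.0 * (1 - 0.2)^5
`param` takes the values: 10.0 → 8.0 → 6.4 → 5.12 → 4.096 → 3.2768

Answer: 3.2768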